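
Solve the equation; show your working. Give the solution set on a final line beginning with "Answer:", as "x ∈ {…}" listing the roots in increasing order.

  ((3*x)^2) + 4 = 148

Step 1. [((3*x)^2) + 4 = 148] peel the +4: subtract 4 from each side, so sub: (3*x)^2 = 144.
Step 2. [(3*x)^2 = 144] 144 ≥ 0, LHS is (·)² — take ±√, so sqrt: 3*x = 12 or -12.
Step 3. [3*x = 12 or -12] leading coefficient 3: divide by 3. So div: x = 4 or -4.

Answer: x ∈ {-4, 4}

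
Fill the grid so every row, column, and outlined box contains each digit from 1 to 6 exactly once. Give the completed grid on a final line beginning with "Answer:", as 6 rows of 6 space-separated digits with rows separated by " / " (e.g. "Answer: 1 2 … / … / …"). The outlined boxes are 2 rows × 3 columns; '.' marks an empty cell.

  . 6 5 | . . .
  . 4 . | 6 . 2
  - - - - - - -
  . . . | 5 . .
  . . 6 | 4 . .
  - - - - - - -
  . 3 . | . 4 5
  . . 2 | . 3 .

Step 1. [r5c3∈{1}] only 1 remains possible at r5c3, so r5c3=1.
Step 2. [r1c5∈{1}] r1c5 is down to just 1. So r1c5=1.
Step 3. [r2c1∈{1,3}] in row 2, 1 fits only at r2c1, so r2c1=1.
Step 4. [r6c1∈{4,5,6}] across row 6, 4 lands solely at r6c1, so r6c1=4.
Step 5. [r4c1∈{2,3,5}] col 1 places 5 nowhere but r4c1. So r4c1=5.
Step 6. [r4c6∈{1,3}] 3 has one home in row 4: r4c6. So r4c6=3.
Step 7. [r3c6∈{1,6}] box 4 places 1 nowhere but r3c6. So r3c6=1.
Step 8. [r3c2∈{2}] r3c2's peers cover all but 2 ⇒ r3c2=2.
Step 9. [r2c3∈{3}] r2c3 is down to just 3, so r2c3=3.
Step 10. [r6c6∈{6}] nothing but 6 survives at r6c6, so r6c6=6.
Step 11. [r1c4∈{3}] r1c4 has the single candidate 3. So r1c4=3.
Step 12. [r2c5∈{5}] r2c5 has the single candidate 5. So r2c5=5.
Step 13. [r3c5∈{6}] nothing but 6 survives at r3c5 ⇒ r3c5=6.
Step 14. [r1c6∈{4}] nothing but 4 survives at r1c6. So r1c6=4.
Step 15. [r4c2∈{1}] only 1 remains possible at r4c2 ⇒ r4c2=1.
Step 16. [r3c3∈{4}] only 4 remains possible at r3c3. So r3c3=4.
Step 17. [r5c4∈{2}] r5c4 has the single candidate 2, so r5c4=2.
Step 18. [r5c1∈{6}] nothing but 6 survives at r5c1. So r5c1=6.
Step 19. [r1c1∈{2}] r1c1 is down to just 2 ⇒ r1c1=2.
Step 20. [r6c4∈{1}] nothing but 1 survives at r6c4. So r6c4=1.
Step 21. [r3c1∈{3}] only 3 remains possible at r3c1 ⇒ r3c1=3.
Step 22. [r6c2∈{5}] r6c2 has the single candidate 5. So r6c2=5.
Step 23. [r4c5∈{2}] only 2 remains possible at r4c5 ⇒ r4c5=2.

Answer: 2 6 5 3 1 4 / 1 4 3 6 5 2 / 3 2 4 5 6 1 / 5 1 6 4 2 3 / 6 3 1 2 4 5 / 4 5 2 1 3 6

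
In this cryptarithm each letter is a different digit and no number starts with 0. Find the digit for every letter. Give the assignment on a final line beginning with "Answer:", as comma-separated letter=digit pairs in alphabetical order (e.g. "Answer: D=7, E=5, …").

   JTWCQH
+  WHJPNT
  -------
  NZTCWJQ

Step 1. [N] N is the leading digit of a 7-digit sum of two 6-digit numbers; the final carry is exactly 1 ⇒ N=1.
Step 2. [col 1: H + T ≡ Q (mod 10)] column 1 (H + T ≡ Q (mod 10), carry-in 0) doesn't pin Q yet; pick Q=6 and continue. So Q=6.
Step 3. [col 1: H + T ≡ Q (mod 10)] H=9 is one option consistent with column 1 (H + T ≡ Q (mod 10), carry-in 0) — take it. So H=9.
Step 4. [col 1: H + T ≡ Q (mod 10)] in column 1 we have H+T≡Q with carry-in 0; given H=9, Q=6 and digits 1,6,9 already taken and all letters distinct, that pins T to 7 ⇒ T=7.
Step 5. [col 2: Q + N ≡ J (mod 10)] column 2: given Q=6, N=1, carry-in 1, and digits 1,6,7,9 already taken and all letters distinct, Q+N≡J (mod 10) forces J=8. So J=8.
Step 6. [col 3: C + P ≡ W (mod 10)] column 3 reads C+P+carry(0)=W with nothing yet; with digits 1,6,7,8,9 already taken and all letters distinct, the only value for W is 5. So W=5.
Step 7. [col 3: C + P ≡ W (mod 10)] column 3 (C + P ≡ W (mod 10), carry-in 0) doesn't pin P yet; pick P=2 and continue, so P=2.
Step 8. [col 3: C + P ≡ W (mod 10)] in column 3 we have C+P≡W with carry-in 0; given P=2, W=5 and digits 1,2,5,6,7,8,9 already taken and all letters distinct, that pins C to 3. So C=3.
Step 9. [col 6: J + W ≡ Z (mod 10)] column 6: given J=8, W=5, carry-in 1, and digits 1,2,3,5,6,7,8,9 already taken and all letters distinct, J+W≡Z (mod 10) forces Z=4 ⇒ Z=4.

Answer: C=3, H=9, J=8, N=1, P=2, Q=6, T=7, W=5, Z=4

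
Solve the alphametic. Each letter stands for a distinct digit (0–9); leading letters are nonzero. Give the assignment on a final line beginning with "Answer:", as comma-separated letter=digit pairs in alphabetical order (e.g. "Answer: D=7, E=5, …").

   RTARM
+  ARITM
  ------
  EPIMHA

Step 1. [E] the sum has 6 digits but both addends have 5; that extra leading digit E is the final carry, namely 1. So E=1.
Step 2. [col 1: M + M ≡ A (mod 10)] column 1 (M + M ≡ A (mod 10), carry-in 0) doesn't pin A yet; pick A=8 and continue, so A=8.
Step 3. [col 1: M + M ≡ A (mod 10)] M=4 is one option consistent with column 1 (M + M ≡ A (mod 10), carry-in 0) — take it, so M=4.
Step 4. [col 2: R + T ≡ H (mod 10)] no forcing yet in column 2 (carry-in 0); T=3 is free and consistent — try it, so T=3.
Step 5. [col 2: R + T ≡ H (mod 10)] no forcing yet in column 2 (carry-in 0); R=2 is free and consistent — try it, so R=2.
Step 6. [col 2: R + T ≡ H (mod 10)] in column 2 we have R+T≡H with carry-in 0; given R=2, T=3 and digits 1,2,3,4,8 already taken and all letters distinct, that pins H to 5, so H=5.
Step 7. [col 3: A + I ≡ M (mod 10)] in column 3 we have A+I≡M with carry-in 0; given A=8, M=4 and digits 1,2,3,4,5,8 already taken and all letters distinct, that pins I to 6 ⇒ I=6.
Step 8. [col 5: R + A ≡ P (mod 10)] in column 5 we have R+A≡P with carry-in 0; given R=2, A=8 and digits 1,2,3,4,5,6,8 already taken and all letters distinct, that pins P to 0 ⇒ P=0.

Answer: A=8, E=1, H=5, I=6, M=4, P=0, R=2, T=3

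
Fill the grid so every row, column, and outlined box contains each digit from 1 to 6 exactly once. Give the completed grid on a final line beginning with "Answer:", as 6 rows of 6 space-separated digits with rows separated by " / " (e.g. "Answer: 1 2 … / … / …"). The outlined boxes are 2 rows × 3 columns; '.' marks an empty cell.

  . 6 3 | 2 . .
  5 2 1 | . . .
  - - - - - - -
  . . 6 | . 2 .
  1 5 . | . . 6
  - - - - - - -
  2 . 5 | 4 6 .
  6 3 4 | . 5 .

Step 1. [r4c5∈{3,4}] row 4 places 4 nowhere but r4c5. So r4c5=4.
Step 2. [r3c1∈{3,4}] r3c1 is the only open cell in col 1 admitting 3, so r3c1=3.
Step 3. [r1c6∈{1,4,5}] row 1 places 5 nowhere but r1c6. So r1c6=5.
Step 4. [r3c6∈{1}] nothing but 1 survives at r3c6 ⇒ r3c6=1.
Step 5. [r2c5∈{3}] only 3 remains possible at r2c5 ⇒ r2c5=3.
Step 6. [r5c6∈{3}] nothing but 3 survives at r5c6, so r5c6=3.
Step 7. [r6c4∈{1}] nothing but 1 survives at r6c4. So r6c4=1.
Step 8. [r4c3∈{2}] r4c3 is down to just 2 ⇒ r4c3=2.
Step 9. [r1c5∈{1}] r1c5 is down to just 1, so r1c5=1.
Step 10. [r1c1∈{4}] r1c1 is down to just 4 ⇒ r1c1=4.
Step 11. [r5c2∈{1}] r5c2's peers cover all but 1. So r5c2=1.
Step 12. [r2c4∈{6}] r2c4 has the single candidate 6, so r2c4=6.
Step 13. [r3c2∈{4}] r3c2 has the single candidate 4 ⇒ r3c2=4.
Step 14. [r2c6∈{4}] r2c6's peers cover all but 4. So r2c6=4.
Step 15. [r4c4∈{3}] only 3 remains possible at r4c4 ⇒ r4c4=3.
Step 16. [r6c6∈{2}] r6c6 has the single candidate 2 ⇒ r6c6=2.
Step 17. [r3c4∈{5}] nothing but 5 survives at r3c4 ⇒ r3c4=5.

Answer: 4 6 3 2 1 5 / 5 2 1 6 3 4 / 3 4 6 5 2 1 / 1 5 2 3 4 6 / 2 1 5 4 6 3 / 6 3 4 1 5 2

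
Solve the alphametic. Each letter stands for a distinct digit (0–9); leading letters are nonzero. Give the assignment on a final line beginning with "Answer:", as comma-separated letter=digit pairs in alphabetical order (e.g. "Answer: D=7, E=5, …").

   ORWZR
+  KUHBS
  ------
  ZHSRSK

Step 1. [Z] Z is the leading digit of a 6-digit sum of two 5-digit numbers; the final carry is exactly 1, so Z=1.
Step 2. [col 1: R + S ≡ K (mod 10)] several values work for R in column 1 (R + S ≡ K (mod 10), carry-in 0); try R=7 ⇒ R=7.
Step 3. [col 1: R + S ≡ K (mod 10)] several values work for K in column 1 (R + S ≡ K (mod 10), carry-in 0); try K=3. So K=3.
Step 4. [col 1: R + S ≡ K (mod 10)] column 1 reads R+S+carry(0)=K with R=7, K=3; with digits 1,3,7 already taken and all letters distinct, the only value for S is 6 ⇒ S=6.
Step 5. [col 2: Z + B ≡ S (mod 10)] in column 2 we have Z+B≡S with carry-in 1; given Z=1, S=6 and digits 1,3,6,7 already taken and all letters distinct, that pins B to 4. So B=4.
Step 6. [col 3: W + H ≡ R (mod 10)] W=5 is one option consistent with column 3 (W + H ≡ R (mod 10), carry-in 0) — take it. So W=5.
Step 7. [col 3: W + H ≡ R (mod 10)] column 3: given W=5, R=7, carry-in 0, and digits 1,3,4,5,6,7 already taken and all letters distinct, W+H≡R (mod 10) forces H=2, so H=2.
Step 8. [col 4: R + U ≡ S (mod 10)] in column 4 we have R+U≡S with carry-in 0; given R=7, S=6 and digits 1,2,3,4,5,6,7 already taken and all letters distinct, that pins U to 9, so U=9.
Step 9. [col 5: O + K ≡ H (mod 10)] column 5 reads O+K+carry(1)=H with K=3, H=2; with digits 1,2,3,4,5,6,7,9 already taken and all letters distinct, the only value for O is 8. So O=8.

Answer: B=4, H=2, K=3, O=8, R=7, S=6, U=9, W=5, Z=1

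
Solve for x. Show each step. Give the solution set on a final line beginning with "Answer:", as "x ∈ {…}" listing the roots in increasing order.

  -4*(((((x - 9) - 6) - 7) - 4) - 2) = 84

Step 1. [-4*(((((x - 9) - 6) - 7) - 4) - 2) = 84] -4 out front; divide by -4. So div: ((((x - 9) - 6) - 7) - 4) - 2 = -21.
Step 2. [((((x - 9) - 6) - 7) - 4) - 2 = -21] add 2: x sits inside (… - 2) ⇒ sub: (((x - 9) - 6) - 7) - 4 = -19.
Step 3. [(((x - 9) - 6) - 7) - 4 = -19] 4 comes off first (add 4) ⇒ sub: ((x - 9) - 6) - 7 = -15.
Step 4. [((x - 9) - 6) - 7 = -15] 7 comes off first (add 7). So sub: (x - 9) - 6 = -8.
Step 5. [(x - 9) - 6 = -8] 6 comes off first (add 6) ⇒ sub: x - 9 = -2.
Step 6. [x - 9 = -2] -9 is outermost — add 9 both sides ⇒ sub: x = 7.

Answer: x ∈ {7}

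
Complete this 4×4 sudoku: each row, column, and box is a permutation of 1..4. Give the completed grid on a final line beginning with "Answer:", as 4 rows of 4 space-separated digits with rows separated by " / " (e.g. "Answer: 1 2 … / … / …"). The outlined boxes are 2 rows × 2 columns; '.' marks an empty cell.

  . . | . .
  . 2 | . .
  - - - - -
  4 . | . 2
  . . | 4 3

Step 1. [r1c2∈{1,3,4}] 4 has one home in col 2: r1c2 ⇒ r1c2=4.
Step 2. [r1c4∈{1}] nothing but 1 survives at r1c4, so r1c4=1.
Step 3. [r2c3∈{3}] r2c3's peers cover all but 3, so r2c3=3.
Step 4. [r4c2∈{1}] r4c2 has the single candidate 1, so r4c2=1.
Step 5. [r3c2∈{3}] r3c2 has the single candidate 3 ⇒ r3c2=3.
Step 6. [r2c1∈{1}] r2c1's peers cover all but 1 ⇒ r2c1=1.
Step 7. [r1c3∈{2}] r1c3 is down to just 2 ⇒ r1c3=2.
Step 8. [r3c3∈{1}] r3c3 has the single candidate 1. So r3c3=1.
Step 9. [r4c1∈{2}] r4c1 has the single candidate 2 ⇒ r4c1=2.
Step 10. [r1c1∈{3}] only 3 remains possible at r1c1 ⇒ r1c1=3.
Step 11. [r2c4∈{4}] nothing but 4 survives at r2c4, so r2c4=4.

Answer: 3 4 2 1 / 1 2 3 4 / 4 3 1 2 / 2 1 4 3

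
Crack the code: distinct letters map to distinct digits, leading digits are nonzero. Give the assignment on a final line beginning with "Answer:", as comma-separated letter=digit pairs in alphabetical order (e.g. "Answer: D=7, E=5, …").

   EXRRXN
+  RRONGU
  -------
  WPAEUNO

Step 1. [col 1: N + U ≡ O (mod 10)] several values work for U in column 1 (N + U ≡ O (mod 10), carry-in 0); try U=2 ⇒ U=2.
Step 2. [col 1: N + U ≡ O (mod 10)] several values work for O in column 1 (N + U ≡ O (mod 10), carry-in 0); try O=8 ⇒ O=8.
Step 3. [W] the sum has 7 digits but both addends have 6; that extra leading digit W is the final carry, namely 1 ⇒ W=1.
Step 4. [col 1: N + U ≡ O (mod 10)] column 1: given U=2, O=8, carry-in 0, and digits 1,2,8 already taken and all letters distinct, N+U≡O (mod 10) forces N=6 ⇒ N=6.
Step 5. [col 2: X + G ≡ N (mod 10)] several values work for G in column 2 (X + G ≡ N (mod 10), carry-in 0); try G=9. So G=9.
Step 6. [col 2: X + G ≡ N (mod 10)] from column 2 (G=9, N=6, carry-in 0, digits 1,2,6,8,9 already taken and all letters distinct): X must equal 7 ⇒ X=7.
Step 7. [col 3: R + N ≡ U (mod 10)] column 3 reads R+N+carry(1)=U with N=6, U=2; with digits 1,2,6,7,8,9 already taken and all letters distinct, the only value for R is 5, so R=5.
Step 8. [col 4: R + O ≡ E (mod 10)] from column 4 (R=5, O=8, carry-in 1, digits 1,2,5,6,7,8,9 already taken and all letters distinct): E must equal 4. So E=4.
Step 9. [col 5: X + R ≡ A (mod 10)] in column 5 we have X+R≡A with carry-in 1; given X=7, R=5 and digits 1,2,4,5,6,7,8,9 already taken and all letters distinct, that pins A to 3 ⇒ A=3.
Step 10. [col 6: E + R ≡ P (mod 10)] column 6: given E=4, R=5, carry-in 1, and digits 1,2,3,4,5,6,7,8,9 already taken and all letters distinct, E+R≡P (mod 10) forces P=0 ⇒ P=0.

Answer: A=3, E=4, G=9, N=6, O=8, P=0, R=5, U=2, W=1, X=7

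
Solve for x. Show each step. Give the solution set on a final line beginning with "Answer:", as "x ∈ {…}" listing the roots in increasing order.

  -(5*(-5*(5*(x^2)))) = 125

Step 1. [-(5*(-5*(5*(x^2)))) = 125] flip signs both sides ⇒ neg: 5*(-5*(5*(x^2))) = -125.
Step 2. [5*(-5*(5*(x^2))) = -125] 5 out front; divide by 5. So div: -5*(5*(x^2)) = -25.
Step 3. [-5*(5*(x^2)) = -25] -5·(inner) — divide through by -5. So div: 5*(x^2) = 5.
Step 4. [5*(x^2) = 5] LHS = 5·(…); ÷5 both sides, so div: x^2 = 1.
Step 5. [x^2 = 1] √ both sides: 1 ≥ 0 gives two branches. So sqrt: x = 1 or -1.

Answer: x ∈ {-1, 1}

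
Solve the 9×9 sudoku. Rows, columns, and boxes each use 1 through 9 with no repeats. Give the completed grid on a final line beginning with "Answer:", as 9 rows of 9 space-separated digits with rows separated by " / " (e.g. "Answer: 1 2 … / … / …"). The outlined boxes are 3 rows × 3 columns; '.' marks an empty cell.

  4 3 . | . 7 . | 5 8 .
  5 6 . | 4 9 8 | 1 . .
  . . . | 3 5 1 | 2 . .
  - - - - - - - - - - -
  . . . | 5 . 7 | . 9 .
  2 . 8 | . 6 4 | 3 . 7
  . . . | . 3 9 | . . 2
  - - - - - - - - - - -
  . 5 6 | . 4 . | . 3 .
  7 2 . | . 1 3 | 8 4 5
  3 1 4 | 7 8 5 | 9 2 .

Step 1. [r8c3∈{9}] r8c3 is down to just 9 ⇒ r8c3=9.
Step 2. [r3c3∈{7}] r3c3 has the single candidate 7. So r3c3=7.
Step 3. [r1c6∈{2,6}] in col 6, 6 fits only at r1c6. So r1c6=6.
Step 4. [r4c9∈{1,4,6,8}] 8 has one home in row 4: r4c9, so r4c9=8.
Step 5. [r1c3∈{1,2}] row 1 places 1 nowhere but r1c3, so r1c3=1.
Step 6. [r3c1∈{8,9}] col 1 places 9 nowhere but r3c1. So r3c1=9.
Step 7. [r4c2∈{4}] r4c2 is down to just 4 ⇒ r4c2=4.
Step 8. [r4c7∈{6}] nothing but 6 survives at r4c7. So r4c7=6.
Step 9. [r5c8∈{1,5}] row 5 places 5 nowhere but r5c8 ⇒ r5c8=5.
Step 10. [r6c8∈{1}] nothing but 1 survives at r6c8, so r6c8=1.
Step 11. [r1c4∈{2}] nothing but 2 survives at r1c4 ⇒ r1c4=2.
Step 12. [r3c8∈{6}] only 6 remains possible at r3c8 ⇒ r3c8=6.
Step 13. [r2c8∈{7}] r2c8 has the single candidate 7, so r2c8=7.
Step 14. [r6c7∈{4}] r6c7 is down to just 4, so r6c7=4.
Step 15. [r6c1∈{6}] r6c1's peers cover all but 6, so r6c1=6.
Step 16. [r7c6∈{2}] r7c6 is down to just 2 ⇒ r7c6=2.
Step 17. [r6c3∈{5}] only 5 remains possible at r6c3, so r6c3=5.
Step 18. [r4c1∈{1}] r4c1 is down to just 1 ⇒ r4c1=1.
Step 19. [r5c4∈{1}] nothing but 1 survives at r5c4 ⇒ r5c4=1.
Step 20. [r7c7∈{7}] nothing but 7 survives at r7c7, so r7c7=7.
Step 21. [r4c5∈{2}] r4c5's peers cover all but 2 ⇒ r4c5=2.
Step 22. [r4c3∈{3}] nothing but 3 survives at r4c3 ⇒ r4c3=3.
Step 23. [r7c4∈{9}] nothing but 9 survives at r7c4, so r7c4=9.
Step 24. [r9c9∈{6}] only 6 remains possible at r9c9, so r9c9=6.
Step 25. [r1c9∈{9}] nothing but 9 survives at r1c9. So r1c9=9.
Step 26. [r6c2∈{7}] nothing but 7 survives at r6c2, so r6c2=7.
Step 27. [r7c1∈{8}] only 8 remains possible at r7c1. So r7c1=8.
Step 28. [r6c4∈{8}] r6c4 has the single candidate 8 ⇒ r6c4=8.
Step 29. [r3c9∈{4}] only 4 remains possible at r3c9, so r3c9=4.
Step 30. [r3c2∈{8}] r3c2 is down to just 8. So r3c2=8.
Step 31. [r7c9∈{1}] r7c9 has the single candidate 1 ⇒ r7c9=1.
Step 32. [r5c2∈{9}] r5c2 has the single candidate 9. So r5c2=9.
Step 33. [r2c9∈{3}] nothing but 3 survives at r2c9. So r2c9=3.
Step 34. [r2c3∈{2}] r2c3's peers cover all but 2, so r2c3=2.
Step 35. [r8c4∈{6}] nothing but 6 survives at r8c4 ⇒ r8c4=6.

Answer: 4 3 1 2 7 6 5 8 9 / 5 6 2 4 9 8 1 7 3 / 9 8 7 3 5 1 2 6 4 / 1 4 3 5 2 7 6 9 8 / 2 9 8 1 6 4 3 5 7 / 6 7 5 8 3 9 4 1 2 / 8 5 6 9 4 2 7 3 1 / 7 2 9 6 1 3 8 4 5 / 3 1 4 7 8 5 9 2 6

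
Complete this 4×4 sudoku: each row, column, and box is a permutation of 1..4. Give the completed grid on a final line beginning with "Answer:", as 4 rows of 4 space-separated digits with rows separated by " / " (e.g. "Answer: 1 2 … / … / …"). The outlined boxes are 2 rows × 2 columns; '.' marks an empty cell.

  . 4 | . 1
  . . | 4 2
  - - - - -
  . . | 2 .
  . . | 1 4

Step 1. [r3c4∈{3}] only 3 remains possible at r3c4 ⇒ r3c4=3.
Step 2. [r4c2∈{2,3}] 2 has one home in col 2: r4c2 ⇒ r4c2=2.
Step 3. [r2c2∈{1,3}] 3 has one home in col 2: r2c2, so r2c2=3.
Step 4. [r2c1∈{1}] r2c1's peers cover all but 1. So r2c1=1.
Step 5. [r1c1∈{2}] r1c1's peers cover all but 2 ⇒ r1c1=2.
Step 6. [r1c3∈{3}] r1c3 is down to just 3, so r1c3=3.
Step 7. [r3c2∈{1}] r3c2's peers cover all but 1, so r3c2=1.
Step 8. [r3c1∈{4}] only 4 remains possible at r3c1 ⇒ r3c1=4.
Step 9. [r4c1∈{3}] r4c1 is down to just 3 ⇒ r4c1=3.

Answer: 2 4 3 1 / 1 3 4 2 / 4 1 2 3 / 3 2 1 4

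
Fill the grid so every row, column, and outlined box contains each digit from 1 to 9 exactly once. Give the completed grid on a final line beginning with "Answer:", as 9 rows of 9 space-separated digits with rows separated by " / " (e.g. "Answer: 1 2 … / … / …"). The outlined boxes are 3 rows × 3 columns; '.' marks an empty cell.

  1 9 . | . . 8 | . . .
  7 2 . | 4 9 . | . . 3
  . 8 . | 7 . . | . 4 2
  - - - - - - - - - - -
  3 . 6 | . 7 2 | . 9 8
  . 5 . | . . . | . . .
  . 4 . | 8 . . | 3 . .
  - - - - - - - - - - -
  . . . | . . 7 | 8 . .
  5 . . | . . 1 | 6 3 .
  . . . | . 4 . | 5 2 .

Step 1. [r7c8∈{1}] r7c8 is down to just 1. So r7c8=1.
Step 2. [r3c5∈{1,3,5,6}] across box 2, 1 lands solely at r3c5, so r3c5=1.
Step 3. [r7c1∈{2,4,6,9}] col 1 places 4 nowhere but r7c1 ⇒ r7c1=4.
Step 4. [r4c2∈{1}] nothing but 1 survives at r4c2 ⇒ r4c2=1.
Step 5. [r5c6∈{3,4,6,9}] col 6 places 4 nowhere but r5c6. So r5c6=4.
Step 6. [r5c4∈{1,3,6,9}] col 4 places 1 nowhere but r5c4. So r5c4=1.
Step 7. [r6c6∈{5,6,9}] in box 5, 9 fits only at r6c6 ⇒ r6c6=9.
Step 8. [r7c9∈{9}] nothing but 9 survives at r7c9. So r7c9=9.
Step 9. [r9c9∈{7}] nothing but 7 survives at r9c9 ⇒ r9c9=7.
Step 10. [r5c9∈{6}] r5c9 is down to just 6 ⇒ r5c9=6.
Step 11. [r1c9∈{5}] r1c9 has the single candidate 5. So r1c9=5.
Step 12. [r5c8∈{7}] r5c8 is down to just 7, so r5c8=7.
Step 13. [r6c1∈{2}] nothing but 2 survives at r6c1 ⇒ r6c1=2.
Step 14. [r9c3∈{1,3,8,9}] 1 has one home in row 9: r9c3, so r9c3=1.
Step 15. [r9c1∈{6,8,9}] in row 9, 8 fits only at r9c1 ⇒ r9c1=8.
Step 16. [r8c3∈{2,7,9}] across box 7, 9 lands solely at r8c3. So r8c3=9.
Step 17. [r8c4∈{2}] r8c4 has the single candidate 2, so r8c4=2.
Step 18. [r6c5∈{5,6}] in row 6, 6 fits only at r6c5. So r6c5=6.
Step 19. [r9c4∈{3,6,9}] in row 9, 9 fits only at r9c4, so r9c4=9.
Step 20. [r1c8∈{6}] r1c8 has the single candidate 6. So r1c8=6.
Step 21. [r1c4∈{3}] r1c4 is down to just 3, so r1c4=3.
Step 22. [r2c6∈{5,6}] in row 2, 6 fits only at r2c6 ⇒ r2c6=6.
Step 23. [r9c2∈{3,6}] in row 9, 6 fits only at r9c2 ⇒ r9c2=6.
Step 24. [r7c2∈{3}] r7c2 has the single candidate 3, so r7c2=3.
Step 25. [r7c5∈{5}] r7c5's peers cover all but 5, so r7c5=5.
Step 26. [r3c6∈{5}] r3c6's peers cover all but 5 ⇒ r3c6=5.
Step 27. [r4c7∈{4}] r4c7 has the single candidate 4, so r4c7=4.
Step 28. [r1c7∈{7}] r1c7 has the single candidate 7. So r1c7=7.
Step 29. [r4c4∈{5}] r4c4's peers cover all but 5 ⇒ r4c4=5.
Step 30. [r5c1∈{9}] nothing but 9 survives at r5c1 ⇒ r5c1=9.
Step 31. [r3c1∈{6}] only 6 remains possible at r3c1, so r3c1=6.
Step 32. [r8c9∈{4}] r8c9 is down to just 4 ⇒ r8c9=4.
Step 33. [r6c8∈{5}] r6c8 is down to just 5 ⇒ r6c8=5.
Step 34. [r3c3∈{3}] r3c3's peers cover all but 3, so r3c3=3.
Step 35. [r2c3∈{5}] r2c3 has the single candidate 5, so r2c3=5.
Step 36. [r6c9∈{1}] r6c9's peers cover all but 1, so r6c9=1.
Step 37. [r1c5∈{2}] nothing but 2 survives at r1c5 ⇒ r1c5=2.
Step 38. [r7c4∈{6}] r7c4 is down to just 6. So r7c4=6.
Step 39. [r5c3∈{8}] r5c3 has the single candidate 8, so r5c3=8.
Step 40. [r8c2∈{7}] r8c2's peers cover all but 7. So r8c2=7.
Step 41. [r8c5∈{8}] r8c5 is down to just 8. So r8c5=8.
Step 42. [r1c3∈{4}] r1c3's peers cover all but 4. So r1c3=4.
Step 43. [r2c7∈{1}] r2c7 is down to just 1 ⇒ r2c7=1.
Step 44. [r3c7∈{9}] r3c7 has the single candidate 9, so r3c7=9.
Step 45. [r9c6∈{3}] r9c6 is down to just 3, so r9c6=3.
Step 46. [r5c5∈{3}] r5c5 is down to just 3. So r5c5=3.
Step 47. [r2c8∈{8}] r2c8 is down to just 8 ⇒ r2c8=8.
Step 48. [r5c7∈{2}] nothing but 2 survives at r5c7, so r5c7=2.
Step 49. [r6c3∈{7}] r6c3 is down to just 7, so r6c3=7.
Step 50. [r7c3∈{2}] r7c3 is down to just 2 ⇒ r7c3=2.

Answer: 1 9 4 3 2 8 7 6 5 / 7 2 5 4 9 6 1 8 3 / 6 8 3 7 1 5 9 4 2 / 3 1 6 5 7 2 4 9 8 / 9 5 8 1 3 4 2 7 6 / 2 4 7 8 6 9 3 5 1 / 4 3 2 6 5 7 8 1 9 / 5 7 9 2 8 1 6 3 4 / 8 6 1 9 4 3 5 2 7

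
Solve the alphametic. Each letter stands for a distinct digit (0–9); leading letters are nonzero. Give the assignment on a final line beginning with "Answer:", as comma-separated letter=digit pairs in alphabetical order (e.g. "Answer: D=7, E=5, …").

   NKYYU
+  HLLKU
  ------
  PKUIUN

Step 1. [col 1: U + U ≡ N (mod 10)] several values work for N in column 1 (U + U ≡ N (mod 10), carry-in 0); try N=6. So N=6.
Step 2. [P] adding two 5-digit numbers gives at most 5+1 digits, and here it does — P is that final carry and must be 1. So P=1.
Step 3. [col 1: U + U ≡ N (mod 10)] column 1 (U + U ≡ N (mod 10), carry-in 0) doesn't pin U yet; pick U=8 and continue, so U=8.
Step 4. [col 2: Y + K ≡ U (mod 10)] no forcing yet in column 2 (carry-in 1); K=3 is free and consistent — try it ⇒ K=3.
Step 5. [col 2: Y + K ≡ U (mod 10)] from column 2 (K=3, U=8, carry-in 1, digits 1,3,6,8 already taken and all letters distinct): Y must equal 4. So Y=4.
Step 6. [col 3: Y + L ≡ I (mod 10)] column 3 reads Y+L+carry(0)=I with Y=4; with digits 1,3,4,6,8 already taken and all letters distinct, the only value for I is 9 ⇒ I=9.
Step 7. [col 3: Y + L ≡ I (mod 10)] from column 3 (Y=4, I=9, carry-in 0, digits 1,3,4,6,8,9 already taken and all letters distinct): L must equal 5 ⇒ L=5.
Step 8. [col 5: N + H ≡ K (mod 10)] column 5: given N=6, K=3, carry-in 0, and digits 1,3,4,5,6,8,9 already taken and all letters distinct, N+H≡K (mod 10) forces H=7 ⇒ H=7.

Answer: H=7, I=9, K=3, L=5, N=6, P=1, U=8, Y=4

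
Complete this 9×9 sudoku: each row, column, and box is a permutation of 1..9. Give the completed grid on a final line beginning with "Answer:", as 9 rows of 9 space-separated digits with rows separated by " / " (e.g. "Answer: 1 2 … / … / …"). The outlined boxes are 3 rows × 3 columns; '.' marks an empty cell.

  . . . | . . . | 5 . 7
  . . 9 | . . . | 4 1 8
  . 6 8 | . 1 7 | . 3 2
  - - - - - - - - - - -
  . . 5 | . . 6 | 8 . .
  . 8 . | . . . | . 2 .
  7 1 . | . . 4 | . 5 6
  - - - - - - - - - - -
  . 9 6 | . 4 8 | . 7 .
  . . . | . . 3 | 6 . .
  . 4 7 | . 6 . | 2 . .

Step 1. [r5c7∈{1,3,7,9}] in col 7, 7 fits only at r5c7, so r5c7=7.
Step 2. [r7c7∈{1,3}] across col 7, 1 lands solely at r7c7, so r7c7=1.
Step 3. [r6c7∈{3,9}] r6c7 is the only open cell in col 7 admitting 3, so r6c7=3.
Step 4. [r6c3∈{2}] r6c3's peers cover all but 2 ⇒ r6c3=2.
Step 5. [r4c2∈{3}] r4c2 has the single candidate 3, so r4c2=3.
Step 6. [r1c2∈{2}] r1c2 has the single candidate 2. So r1c2=2.
Step 7. [r8c2∈{5}] r8c2's peers cover all but 5, so r8c2=5.
Step 8. [r1c3∈{1,3,4}] 3 has one home in col 3: r1c3 ⇒ r1c3=3.
Step 9. [r1c6∈{9}] only 9 remains possible at r1c6 ⇒ r1c6=9.
Step 10. [r2c1∈{5}] only 5 remains possible at r2c1 ⇒ r2c1=5.
Step 11. [r3c4∈{4,5}] row 3 places 5 nowhere but r3c4. So r3c4=5.
Step 12. [r7c4∈{2}] r7c4 has the single candidate 2, so r7c4=2.
Step 13. [r1c1∈{1,4}] 1 has one home in row 1: r1c1 ⇒ r1c1=1.
Step 14. [r4c5∈{2,7,9}] 2 has one home in row 4: r4c5. So r4c5=2.
Step 15. [r9c6∈{1,5}] r9c6 is the only open cell in box 8 admitting 5 ⇒ r9c6=5.
Step 16. [r9c4∈{1,9}] across row 9, 1 lands solely at r9c4 ⇒ r9c4=1.
Step 17. [r4c9∈{1,4,9}] row 4 places 1 nowhere but r4c9 ⇒ r4c9=1.
Step 18. [r5c3∈{4}] r5c3's peers cover all but 4, so r5c3=4.
Step 19. [r5c9∈{9}] r5c9 is down to just 9, so r5c9=9.
Step 20. [r9c8∈{8,9}] r9c8 is the only open cell in row 9 admitting 9, so r9c8=9.
Step 21. [r4c4∈{7,9}] row 4 places 7 nowhere but r4c4. So r4c4=7.
Step 22. [r2c5∈{3}] r2c5 is down to just 3. So r2c5=3.
Step 23. [r9c1∈{3,8}] in row 9, 8 fits only at r9c1 ⇒ r9c1=8.
Step 24. [r1c5∈{8}] r1c5's peers cover all but 8 ⇒ r1c5=8.
Step 25. [r8c4∈{9}] r8c4's peers cover all but 9. So r8c4=9.
Step 26. [r2c4∈{6}] r2c4 has the single candidate 6 ⇒ r2c4=6.
Step 27. [r7c9∈{3,5}] across row 7, 5 lands solely at r7c9, so r7c9=5.
Step 28. [r4c8∈{4}] nothing but 4 survives at r4c8 ⇒ r4c8=4.
Step 29. [r5c6∈{1}] only 1 remains possible at r5c6, so r5c6=1.
Step 30. [r8c5∈{7}] r8c5's peers cover all but 7 ⇒ r8c5=7.
Step 31. [r6c5∈{9}] nothing but 9 survives at r6c5 ⇒ r6c5=9.
Step 32. [r2c6∈{2}] nothing but 2 survives at r2c6, so r2c6=2.
Step 33. [r5c1∈{6}] only 6 remains possible at r5c1, so r5c1=6.
Step 34. [r8c1∈{2}] r8c1 has the single candidate 2, so r8c1=2.
Step 35. [r3c1∈{4}] r3c1 is down to just 4 ⇒ r3c1=4.
Step 36. [r2c2∈{7}] r2c2's peers cover all but 7 ⇒ r2c2=7.
Step 37. [r9c9∈{3}] r9c9 is down to just 3. So r9c9=3.
Step 38. [r3c7∈{9}] r3c7's peers cover all but 9. So r3c7=9.
Step 39. [r8c3∈{1}] nothing but 1 survives at r8c3. So r8c3=1.
Step 40. [r8c8∈{8}] r8c8's peers cover all but 8. So r8c8=8.
Step 41. [r7c1∈{3}] r7c1 has the single candidate 3, so r7c1=3.
Step 42. [r5c5∈{5}] r5c5's peers cover all but 5 ⇒ r5c5=5.
Step 43. [r4c1∈{9}] r4c1 has the single candidate 9, so r4c1=9.
Step 44. [r8c9∈{4}] nothing but 4 survives at r8c9 ⇒ r8c9=4.
Step 45. [r1c4∈{4}] r1c4 has the single candidate 4, so r1c4=4.
Step 46. [r6c4∈{8}] r6c4 has the single candidate 8. So r6c4=8.
Step 47. [r5c4∈{3}] nothing but 3 survives at r5c4 ⇒ r5c4=3.
Step 48. [r1c8∈{6}] r1c8 is down to just 6, so r1c8=6.

Answer: 1 2 3 4 8 9 5 6 7 / 5 7 9 6 3 2 4 1 8 / 4 6 8 5 1 7 9 3 2 / 9 3 5 7 2 6 8 4 1 / 6 8 4 3 5 1 7 2 9 / 7 1 2 8 9 4 3 5 6 / 3 9 6 2 4 8 1 7 5 / 2 5 1 9 7 3 6 8 4 / 8 4 7 1 6 5 2 9 3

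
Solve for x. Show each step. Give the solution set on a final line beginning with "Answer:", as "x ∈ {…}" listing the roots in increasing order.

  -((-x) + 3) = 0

Step 1. [-((-x) + 3) = 0] flip signs both sides ⇒ neg: (-x) + 3 = 0.
Step 2. [(-x) + 3 = 0] peel the +3: subtract 3 from each side, so sub: -x = -3.
Step 3. [-x = -3] leading − — multiply by −1. So neg: x = 3.

Answer: x ∈ {3}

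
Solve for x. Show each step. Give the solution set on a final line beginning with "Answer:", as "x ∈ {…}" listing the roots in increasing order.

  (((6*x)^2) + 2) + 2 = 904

Step 1. [(((6*x)^2) + 2) + 2 = 904] peel the +2: subtract 2 from each side, so sub: ((6*x)^2) + 2 = 902.
Step 2. [((6*x)^2) + 2 = 902] peel the +2: subtract 2 from each side ⇒ sub: (6*x)^2 = 900.
Step 3. [(6*x)^2 = 900] LHS squared, RHS 900 ≥ 0: apply √ (±), so sqrt: 6*x = 30 or -30.
Step 4. [6*x = 30 or -30] divide by the outer 6. So div: x = 5 or -5.

Answer: x ∈ {-5, 5}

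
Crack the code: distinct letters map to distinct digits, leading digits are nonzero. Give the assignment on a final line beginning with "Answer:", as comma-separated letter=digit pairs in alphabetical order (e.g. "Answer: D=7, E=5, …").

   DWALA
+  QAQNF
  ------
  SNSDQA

Step 1. [col 1: A + F ≡ A (mod 10)] in column 1 we have A+F≡A with carry-in 0; given nothing yet and all letters distinct, none taken yet, that pins F to 0. So F=0.
Step 2. [S] adding two 5-digit numbers gives at most 5+1 digits, and here it does — S is that final carry and must be 1, so S=1.
Step 3. [col 1: A + F ≡ A (mod 10)] A=8 is one option consistent with column 1 (A + F ≡ A (mod 10), carry-in 0) — take it ⇒ A=8.
Step 4. [col 2: L + N ≡ Q (mod 10)] no forcing yet in column 2 (carry-in 0); N=3 is free and consistent — try it. So N=3.
Step 5. [col 2: L + N ≡ Q (mod 10)] Q=7 is one option consistent with column 2 (L + N ≡ Q (mod 10), carry-in 0) — take it ⇒ Q=7.
Step 6. [col 2: L + N ≡ Q (mod 10)] column 2 reads L+N+carry(0)=Q with N=3, Q=7; with digits 0,1,3,7,8 already taken and all letters distinct, the only value for L is 4. So L=4.
Step 7. [col 3: A + Q ≡ D (mod 10)] column 3: given A=8, Q=7, carry-in 0, and digits 0,1,3,4,7,8 already taken and all letters distinct, A+Q≡D (mod 10) forces D=5. So D=5.
Step 8. [col 4: W + A ≡ S (mod 10)] in column 4 we have W+A≡S with carry-in 1; given A=8, S=1 and digits 0,1,3,4,5,7,8 already taken and all letters distinct, that pins W to 2 ⇒ W=2.

Answer: A=8, D=5, F=0, L=4, N=3, Q=7, S=1, W=2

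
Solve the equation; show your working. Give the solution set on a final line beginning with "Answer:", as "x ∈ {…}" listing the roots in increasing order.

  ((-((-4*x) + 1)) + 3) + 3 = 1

Step 1. [((-((-4*x) + 1)) + 3) + 3 = 1] subtract 3: x sits inside (… + 3). So sub: (-((-4*x) + 1)) + 3 = -2.
Step 2. [(-((-4*x) + 1)) + 3 = -2] subtract 3: x sits inside (… + 3), so sub: -((-4*x) + 1) = -5.
Step 3. [-((-4*x) + 1) = -5] LHS negated; negate both sides. So neg: (-4*x) + 1 = 5.
Step 4. [(-4*x) + 1 = 5] 1 comes off first (subtract 1), so sub: -4*x = 4.
Step 5. [-4*x = 4] divide by the outer -4. So div: x = -1.

Answer: x ∈ {-1}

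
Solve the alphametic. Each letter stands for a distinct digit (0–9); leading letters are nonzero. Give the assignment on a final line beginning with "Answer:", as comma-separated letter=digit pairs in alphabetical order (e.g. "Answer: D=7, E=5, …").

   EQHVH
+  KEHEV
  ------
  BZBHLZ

Step 1. [col 1: H + V ≡ Z (mod 10)] no forcing yet in column 1 (carry-in 0); H=9 is free and consistent — try it, so H=9.
Step 2. [col 1: H + V ≡ Z (mod 10)] no forcing yet in column 1 (carry-in 0); V=3 is free and consistent — try it ⇒ V=3.
Step 3. [B] B is the leading digit of a 6-digit sum of two 5-digit numbers; the final carry is exactly 1. So B=1.
Step 4. [col 1: H + V ≡ Z (mod 10)] column 1 reads H+V+carry(0)=Z with H=9, V=3; with digits 1,3,9 already taken and all letters distinct, the only value for Z is 2, so Z=2.
Step 5. [col 2: V + E ≡ L (mod 10)] several values work for L in column 2 (V + E ≡ L (mod 10), carry-in 1); try L=0 ⇒ L=0.
Step 6. [col 2: V + E ≡ L (mod 10)] in column 2 we have V+E≡L with carry-in 1; given V=3, L=0 and digits 0,1,2,3,9 already taken and all letters distinct, that pins E to 6, so E=6.
Step 7. [col 4: Q + E ≡ B (mod 10)] column 4: given E=6, B=1, carry-in 1, and digits 0,1,2,3,6,9 already taken and all letters distinct, Q+E≡B (mod 10) forces Q=4 ⇒ Q=4.
Step 8. [col 5: E + K ≡ Z (mod 10)] column 5: given E=6, Z=2, carry-in 1, and digits 0,1,2,3,4,6,9 already taken and all letters distinct, E+K≡Z (mod 10) forces K=5. So K=5.

Answer: B=1, E=6, H=9, K=5, L=0, Q=4, V=3, Z=2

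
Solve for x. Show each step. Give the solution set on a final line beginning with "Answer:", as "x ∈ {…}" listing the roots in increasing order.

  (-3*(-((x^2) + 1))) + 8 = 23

Step 1. [(-3*(-((x^2) + 1))) + 8 = 23] peel the +8: subtract 8 from each side. So sub: -3*(-((x^2) + 1)) = 15.
Step 2. [-3*(-((x^2) + 1)) = 15] LHS = -3·(…); ÷-3 both sides ⇒ div: -((x^2) + 1) = -5.
Step 3. [-((x^2) + 1) = -5] LHS negated; negate both sides ⇒ neg: (x^2) + 1 = 5.
Step 4. [(x^2) + 1 = 5] +1 is outermost — subtract 1 both sides ⇒ sub: x^2 = 4.
Step 5. [x^2 = 4] √ both sides: 4 ≥ 0 gives two branches ⇒ sqrt: x = 2 or -2.

Answer: x ∈ {-2, 2}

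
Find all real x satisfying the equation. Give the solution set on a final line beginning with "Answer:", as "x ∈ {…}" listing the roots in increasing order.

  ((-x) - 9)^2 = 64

Step 1. [((-x) - 9)^2 = 64] LHS squared, RHS 64 ≥ 0: apply √ (±), so sqrt: (-x) - 9 = 8 or -8.
Step 2. [(-x) - 9 = 8 or -8] the outer -9 inverts by adding 9, so sub: -x = 17 or 1.
Step 3. [-x = 17 or 1] leading − — multiply by −1, so neg: x = -17 or -1.

Answer: x ∈ {-17, -1}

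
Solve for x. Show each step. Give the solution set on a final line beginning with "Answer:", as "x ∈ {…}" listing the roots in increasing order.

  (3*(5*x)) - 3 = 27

Step 1. [(3*(5*x)) - 3 = 27] 3 | LHS and 3 | 27: pull 3 out ⇒ factor: (5*x) - 1 = 9.
Step 2. [(5*x) - 1 = 9] 1 comes off first (add 1) ⇒ sub: 5*x = 10.
Step 3. [5*x = 10] 5·(inner) — divide through by 5 ⇒ div: x = 2.

Answer: x ∈ {2}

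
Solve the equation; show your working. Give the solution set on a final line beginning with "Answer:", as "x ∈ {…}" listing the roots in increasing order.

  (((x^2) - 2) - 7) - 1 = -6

Step 1. [(((x^2) - 2) - 7) - 1 = -6] add 1: x sits inside (… - 1). So sub: ((x^2) - 2) - 7 = -5.
Step 2. [((x^2) - 2) - 7 = -5] peel the -7: add 7 from each side. So sub: (x^2) - 2 = 2.
Step 3. [(x^2) - 2 = 2] 2 comes off first (add 2), so sub: x^2 = 4.
Step 4. [x^2 = 4] √ both sides: 4 ≥ 0 gives two branches, so sqrt: x = 2 or -2.

Answer: x ∈ {-2, 2}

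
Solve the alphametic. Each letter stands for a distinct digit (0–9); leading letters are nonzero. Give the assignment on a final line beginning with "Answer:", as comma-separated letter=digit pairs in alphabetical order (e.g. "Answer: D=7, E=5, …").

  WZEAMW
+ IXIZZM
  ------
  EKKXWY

Step 1. [col 1: W + M ≡ Y (mod 10)] W=2 is one option consistent with column 1 (W + M ≡ Y (mod 10), carry-in 0) — take it, so W=2.
Step 2. [col 1: W + M ≡ Y (mod 10)] column 1 (W + M ≡ Y (mod 10), carry-in 0) doesn't pin Y yet; pick Y=9 and continue ⇒ Y=9.
Step 3. [col 1: W + M ≡ Y (mod 10)] from column 1 (W=2, Y=9, carry-in 0, digits 2,9 already taken and all letters distinct): M must equal 7 ⇒ M=7.
Step 4. [col 2: M + Z ≡ W (mod 10)] in column 2 we have M+Z≡W with carry-in 0; given M=7, W=2 and digits 2,7,9 already taken and all letters distinct, that pins Z to 5. So Z=5.
Step 5. [col 3: A + Z ≡ X (mod 10)] no forcing yet in column 3 (carry-in 1); A=8 is free and consistent — try it. So A=8.
Step 6. [col 3: A + Z ≡ X (mod 10)] in column 3 we have A+Z≡X with carry-in 1; given A=8, Z=5 and digits 2,5,7,8,9 already taken and all letters distinct, that pins X to 4 ⇒ X=4.
Step 7. [col 4: E + I ≡ K (mod 10)] column 4: given nothing yet, carry-in 1, and digits 2,4,5,7,8,9 already taken and all letters distinct, E+I≡K (mod 10) forces K=0, so K=0.
Step 8. [col 4: E + I ≡ K (mod 10)] no forcing yet in column 4 (carry-in 1); E=6 is free and consistent — try it ⇒ E=6.
Step 9. [col 4: E + I ≡ K (mod 10)] column 4 reads E+I+carry(1)=K with E=6, K=0; with digits 0,2,4,5,6,7,8,9 already taken and all letters distinct, the only value for I is 3. So I=3.

Answer: A=8, E=6, I=3, K=0, M=7, W=2, X=4, Y=9, Z=5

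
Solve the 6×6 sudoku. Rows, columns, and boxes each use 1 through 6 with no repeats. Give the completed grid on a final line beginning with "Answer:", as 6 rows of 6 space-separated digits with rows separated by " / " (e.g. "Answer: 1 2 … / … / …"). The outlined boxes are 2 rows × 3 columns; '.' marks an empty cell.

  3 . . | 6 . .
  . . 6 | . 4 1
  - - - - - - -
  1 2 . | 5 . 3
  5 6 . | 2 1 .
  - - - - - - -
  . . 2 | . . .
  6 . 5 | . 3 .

Step 1. [r5c1∈{4}] only 4 remains possible at r5c1 ⇒ r5c1=4.
Step 2. [r1c2∈{1,4,5}] col 2 places 4 nowhere but r1c2 ⇒ r1c2=4.
Step 3. [r1c5∈{2,5}] 2 has one home in col 5: r1c5, so r1c5=2.
Step 4. [r4c6∈{4}] r4c6 is down to just 4 ⇒ r4c6=4.
Step 5. [r5c5∈{5,6}] col 5 places 5 nowhere but r5c5. So r5c5=5.
Step 6. [r5c4∈{1}] nothing but 1 survives at r5c4, so r5c4=1.
Step 7. [r6c2∈{1}] r6c2's peers cover all but 1 ⇒ r6c2=1.
Step 8. [r2c4∈{3}] r2c4 is down to just 3, so r2c4=3.
Step 9. [r5c6∈{6}] r5c6 is down to just 6 ⇒ r5c6=6.
Step 10. [r4c3∈{3}] r4c3 is down to just 3. So r4c3=3.
Step 11. [r2c2∈{5}] only 5 remains possible at r2c2. So r2c2=5.
Step 12. [r6c6∈{2}] only 2 remains possible at r6c6 ⇒ r6c6=2.
Step 13. [r3c5∈{6}] r3c5 has the single candidate 6 ⇒ r3c5=6.
Step 14. [r6c4∈{4}] only 4 remains possible at r6c4 ⇒ r6c4=4.
Step 15. [r1c3∈{1}] only 1 remains possible at r1c3, so r1c3=1.
Step 16. [r1c6∈{5}] r1c6 is down to just 5. So r1c6=5.
Step 17. [r3c3∈{4}] r3c3 has the single candidate 4, so r3c3=4.
Step 18. [r5c2∈{3}] r5c2 has the single candidate 3. So r5c2=3.
Step 19. [r2c1∈{2}] r2c1 is down to just 2, so r2c1=2.

Answer: 3 4 1 6 2 5 / 2 5 6 3 4 1 / 1 2 4 5 6 3 / 5 6 3 2 1 4 / 4 3 2 1 5 6 / 6 1 5 4 3 2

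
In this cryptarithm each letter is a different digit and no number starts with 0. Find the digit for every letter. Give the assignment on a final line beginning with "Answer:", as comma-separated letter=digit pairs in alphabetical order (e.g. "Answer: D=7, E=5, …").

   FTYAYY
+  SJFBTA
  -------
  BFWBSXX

Step 1. [col 1: Y + A ≡ X (mod 10)] no forcing yet in column 1 (carry-in 0); Y=3 is free and consistent — try it, so Y=3.
Step 2. [col 1: Y + A ≡ X (mod 10)] no forcing yet in column 1 (carry-in 0); X=0 is free and consistent — try it. So X=0.
Step 3. [col 1: Y + A ≡ X (mod 10)] column 1 reads Y+A+carry(0)=X with Y=3, X=0; with digits 0,3 already taken and all letters distinct, the only value for A is 7. So A=7.
Step 4. [col 2: Y + T ≡ X (mod 10)] from column 2 (Y=3, X=0, carry-in 1, digits 0,3,7 already taken and all letters distinct): T must equal 6, so T=6.
Step 5. [col 3: A + B ≡ S (mod 10)] S=9 is one option consistent with column 3 (A + B ≡ S (mod 10), carry-in 1) — take it, so S=9.
Step 6. [col 3: A + B ≡ S (mod 10)] in column 3 we have A+B≡S with carry-in 1; given A=7, S=9 and digits 0,3,6,7,9 already taken and all letters distinct, that pins B to 1. So B=1.
Step 7. [col 4: Y + F ≡ B (mod 10)] column 4 reads Y+F+carry(0)=B with Y=3, B=1; with digits 0,1,3,6,7,9 already taken and all letters distinct, the only value for F is 8, so F=8.
Step 8. [col 5: T + J ≡ W (mod 10)] column 5: given T=6, carry-in 1, and digits 0,1,3,6,7,8,9 already taken and all letters distinct, T+J≡W (mod 10) forces J=5. So J=5.
Step 9. [col 5: T + J ≡ W (mod 10)] column 5 reads T+J+carry(1)=W with T=6, J=5; with digits 0,1,3,5,6,7,8,9 already taken and all letters distinct, the only value for W is 2, so W=2.

Answer: A=7, B=1, F=8, J=5, S=9, T=6, W=2, X=0, Y=3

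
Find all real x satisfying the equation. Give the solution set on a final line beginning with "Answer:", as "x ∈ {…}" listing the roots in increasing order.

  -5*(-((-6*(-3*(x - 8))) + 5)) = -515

Step 1. [-5*(-((-6*(-3*(x - 8))) + 5)) = -515] leading coefficient -5: divide by -5. So div: -((-6*(-3*(x - 8))) + 5) = 103.
Step 2. [-((-6*(-3*(x - 8))) + 5) = 103] leading − — multiply by −1 ⇒ neg: (-6*(-3*(x - 8))) + 5 = -103.
Step 3. [(-6*(-3*(x - 8))) + 5 = -103] subtract 5: x sits inside (… + 5) ⇒ sub: -6*(-3*(x - 8)) = -108.
Step 4. [-6*(-3*(x - 8)) = -108] -6·(inner) — divide through by -6. So div: -3*(x - 8) = 18.
Step 5. [-3*(x - 8) = 18] -3·(inner) — divide through by -3 ⇒ div: x - 8 = -6.
Step 6. [x - 8 = -6] peel the -8: add 8 from each side ⇒ sub: x = 2.

Answer: x ∈ {2}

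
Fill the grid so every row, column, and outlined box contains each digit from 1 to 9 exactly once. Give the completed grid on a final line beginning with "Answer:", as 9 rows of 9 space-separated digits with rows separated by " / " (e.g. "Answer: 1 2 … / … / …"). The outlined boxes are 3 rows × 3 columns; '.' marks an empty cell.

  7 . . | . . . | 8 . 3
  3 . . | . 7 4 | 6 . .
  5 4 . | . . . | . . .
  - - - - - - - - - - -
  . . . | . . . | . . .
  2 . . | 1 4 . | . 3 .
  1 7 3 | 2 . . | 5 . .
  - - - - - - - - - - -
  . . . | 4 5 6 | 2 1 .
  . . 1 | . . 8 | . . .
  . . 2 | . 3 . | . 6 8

Step 1. [r6c6∈{9}] r6c6 is down to just 9. So r6c6=9.
Step 2. [r4c3∈{4,5,6,8,9}] in col 3, 4 fits only at r4c3, so r4c3=4.
Step 3. [r5c3∈{5,6,8,9}] col 3 places 5 nowhere but r5c3. So r5c3=5.
Step 4. [r5c2∈{6,8,9}] in row 5, 8 fits only at r5c2, so r5c2=8.
Step 5. [r5c6∈{7}] r5c6 is down to just 7, so r5c6=7.
Step 6. [r5c7∈{9}] r5c7 is down to just 9 ⇒ r5c7=9.
Step 7. [r1c8∈{2,4,5,9}] row 1 places 4 nowhere but r1c8, so r1c8=4.
Step 8. [r8c7∈{3,4,7}] in col 7, 3 fits only at r8c7, so r8c7=3.
Step 9. [r8c5∈{2,9}] 2 has one home in row 8: r8c5 ⇒ r8c5=2.
Step 10. [r9c7∈{4,7}] r9c7 is the only open cell in col 7 admitting 4, so r9c7=4.
Step 11. [r9c1∈{9}] r9c1's peers cover all but 9 ⇒ r9c1=9.
Step 12. [r8c4∈{7,9}] box 8 places 9 nowhere but r8c4, so r8c4=9.
Step 13. [r4c1∈{6}] r4c1's peers cover all but 6 ⇒ r4c1=6.
Step 14. [r6c5∈{6,8}] across box 5, 6 lands solely at r6c5, so r6c5=6.
Step 15. [r7c9∈{7,9}] r7c9 is the only open cell in row 7 admitting 9. So r7c9=9.
Step 16. [r4c5∈{8}] r4c5's peers cover all but 8. So r4c5=8.
Step 17. [r4c2∈{9}] only 9 remains possible at r4c2. So r4c2=9.
Step 18. [r9c6∈{1}] r9c6's peers cover all but 1, so r9c6=1.
Step 19. [r8c2∈{5,6}] r8c2 is the only open cell in row 8 admitting 6 ⇒ r8c2=6.
Step 20. [r7c3∈{7,8}] 8 in box 1 is pinned to col 3, so r7c3≠8.
Step 21. [r2c4∈{5,8}] within box 3, every 5-candidate lies in row 2, so r2c4≠5.
Step 22. [r2c4∈{8}] only 8 remains possible at r2c4, so r2c4=8.
Step 23. [r2c3∈{9}] only 9 remains possible at r2c3 ⇒ r2c3=9.
Step 24. [r3c8∈{2,7,9}] across col 8, 9 lands solely at r3c8. So r3c8=9.
Step 25. [r3c5∈{1}] r3c5's peers cover all but 1, so r3c5=1.
Step 26. [r2c9∈{1,2,5}] 1 has one home in box 3: r2c9. So r2c9=1.
Step 27. [r2c8∈{2,5}] row 2 places 5 nowhere but r2c8. So r2c8=5.
Step 28. [r3c9∈{2,7}] in box 3, 2 fits only at r3c9 ⇒ r3c9=2.
Step 29. [r4c9∈{7}] r4c9 is down to just 7 ⇒ r4c9=7.
Step 30. [r1c6∈{2,5}] col 6 places 2 nowhere but r1c6, so r1c6=2.
Step 31. [r4c6∈{3,5}] in col 6, 5 fits only at r4c6. So r4c6=5.
Step 32. [r1c3∈{6}] r1c3's peers cover all but 6. So r1c3=6.
Step 33. [r4c4∈{3}] only 3 remains possible at r4c4. So r4c4=3.
Step 34. [r1c2∈{1}] r1c2's peers cover all but 1. So r1c2=1.
Step 35. [r8c1∈{4}] r8c1 has the single candidate 4, so r8c1=4.
Step 36. [r5c9∈{6}] only 6 remains possible at r5c9, so r5c9=6.
Step 37. [r9c2∈{5}] r9c2's peers cover all but 5. So r9c2=5.
Step 38. [r8c9∈{5}] only 5 remains possible at r8c9, so r8c9=5.
Step 39. [r8c8∈{7}] r8c8 is down to just 7, so r8c8=7.
Step 40. [r4c7∈{1}] r4c7 is down to just 1, so r4c7=1.
Step 41. [r7c2∈{3}] nothing but 3 survives at r7c2, so r7c2=3.
Step 42. [r6c8∈{8}] nothing but 8 survives at r6c8 ⇒ r6c8=8.
Step 43. [r6c9∈{4}] r6c9 is down to just 4. So r6c9=4.
Step 44. [r4c8∈{2}] r4c8 is down to just 2 ⇒ r4c8=2.
Step 45. [r2c2∈{2}] r2c2 has the single candidate 2, so r2c2=2.
Step 46. [r9c4∈{7}] only 7 remains possible at r9c4 ⇒ r9c4=7.
Step 47. [r3c3∈{8}] r3c3 is down to just 8. So r3c3=8.
Step 48. [r3c7∈{7}] r3c7's peers cover all but 7. So r3c7=7.
Step 49. [r7c1∈{8}] r7c1 is down to just 8 ⇒ r7c1=8.
Step 50. [r1c4∈{5}] r1c4 has the single candidate 5 ⇒ r1c4=5.
Step 51. [r3c4∈{6}] nothing but 6 survives at r3c4 ⇒ r3c4=6.
Step 52. [r7c3∈{7}] r7c3 is down to just 7, so r7c3=7.
Step 53. [r1c5∈{9}] r1c5 has the single candidate 9 ⇒ r1c5=9.
Step 54. [r3c6∈{3}] only 3 remains possible at r3c6 ⇒ r3c6=3.

Answer: 7 1 6 5 9 2 8 4 3 / 3 2 9 8 7 4 6 5 1 / 5 4 8 6 1 3 7 9 2 / 6 9 4 3 8 5 1 2 7 / 2 8 5 1 4 7 9 3 6 / 1 7 3 2 6 9 5 8 4 / 8 3 7 4 5 6 2 1 9 / 4 6 1 9 2 8 3 7 5 / 9 5 2 7 3 1 4 6 8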